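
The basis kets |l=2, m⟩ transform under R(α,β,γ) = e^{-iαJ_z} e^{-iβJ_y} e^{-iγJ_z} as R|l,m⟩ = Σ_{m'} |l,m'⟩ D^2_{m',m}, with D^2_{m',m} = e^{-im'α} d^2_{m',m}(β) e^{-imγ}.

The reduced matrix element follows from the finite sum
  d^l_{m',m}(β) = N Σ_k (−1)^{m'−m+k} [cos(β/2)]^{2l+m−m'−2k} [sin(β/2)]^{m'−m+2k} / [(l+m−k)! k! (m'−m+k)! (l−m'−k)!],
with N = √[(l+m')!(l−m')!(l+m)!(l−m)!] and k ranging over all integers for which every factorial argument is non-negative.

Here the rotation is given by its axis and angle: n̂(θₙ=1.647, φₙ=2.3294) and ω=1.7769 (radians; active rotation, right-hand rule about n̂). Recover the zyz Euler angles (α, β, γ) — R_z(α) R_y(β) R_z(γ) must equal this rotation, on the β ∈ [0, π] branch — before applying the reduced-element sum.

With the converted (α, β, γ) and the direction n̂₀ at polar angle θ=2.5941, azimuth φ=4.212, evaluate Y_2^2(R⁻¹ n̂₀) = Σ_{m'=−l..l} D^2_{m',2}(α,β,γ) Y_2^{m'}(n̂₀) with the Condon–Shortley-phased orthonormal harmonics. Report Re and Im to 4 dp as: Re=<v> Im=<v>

Re=0.1040 Im=0.3357

Axis–angle → zyz. n̂ = (sinθₙcosφₙ, sinθₙsinφₙ, cosθₙ) = (-0.685912, +0.723691, -0.076130), ω = 1.7769.
R = I cosω + sinω [n̂]ₓ + (1−cosω) n̂n̂ᵀ gives
  R = [+0.362110, -0.523455, +0.771279; -0.672492, +0.426261, +0.605026; -0.645470, -0.737765, -0.197666]
β = atan2(√(R₁₃²+R₂₃²), R₃₃) = 1.769772; α = atan2(R₂₃, R₁₃) mod 2π = 0.665184; γ = atan2(R₃₂, −R₃₁) mod 2π = 5.431162
Need the full column D^2_{m',2} for m'=−2..2 at α=0.6652, β=1.7698, γ=5.4312.
cos(β/2)=0.633378, sin(β/2)=0.773843
d^2_{-2,2}: single k=4 term ⇒ +0.358601;  D = -0.356543+0.038361i
d^2_{-1,2}: single k=3 term ⇒ +0.587018;  D = -0.420460+0.409638i
d^2_{0,2}: single k=2 term ⇒ +0.588446;  D = -0.078179+0.583230i
d^2_{1,2}: single k=1 term ⇒ +0.393252;  D = +0.199457+0.338916i
d^2_{2,2}: single k=0 term ⇒ +0.160935;  D = +0.149829+0.058748i
Y_2^{m'}(θ=2.5941,φ=4.212) and Σ D·Y over m':
  (-0.3565+0.0384i)·(-0.0565-0.0881i)  (-0.4205+0.4096i)·(+0.1647-0.3013i)  (-0.0782+0.5832i)·(+0.3744+0.0000i)  (+0.1995+0.3389i)·(-0.1647-0.3013i)  (+0.1498+0.0587i)·(-0.0565+0.0881i)
Y_2^2(R⁻¹ n̂) = +0.104003+0.335728i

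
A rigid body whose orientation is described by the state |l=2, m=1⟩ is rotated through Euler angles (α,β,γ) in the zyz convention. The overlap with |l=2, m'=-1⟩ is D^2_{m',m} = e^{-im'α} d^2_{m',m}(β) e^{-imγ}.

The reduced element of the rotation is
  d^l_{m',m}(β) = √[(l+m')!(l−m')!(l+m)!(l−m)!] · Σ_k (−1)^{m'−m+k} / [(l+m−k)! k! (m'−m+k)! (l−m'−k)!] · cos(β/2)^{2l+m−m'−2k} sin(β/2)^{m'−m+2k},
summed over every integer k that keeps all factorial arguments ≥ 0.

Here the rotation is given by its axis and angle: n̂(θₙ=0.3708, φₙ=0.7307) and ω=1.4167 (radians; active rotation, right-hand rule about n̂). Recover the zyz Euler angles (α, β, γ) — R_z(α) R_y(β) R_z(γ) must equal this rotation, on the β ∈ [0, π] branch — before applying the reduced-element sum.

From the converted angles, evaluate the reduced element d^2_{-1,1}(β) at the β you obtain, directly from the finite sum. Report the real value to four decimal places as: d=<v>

d=0.1544

Axis–angle → zyz. n̂ = (sinθₙcosφₙ, sinθₙsinφₙ, cosθₙ) = (+0.269853, +0.241837, +0.932038), ω = 1.4167.
R = I cosω + sinω [n̂]ₓ + (1−cosω) n̂n̂ᵀ gives
  R = [+0.215131, -0.865750, +0.451880; +0.976237, +0.202995, -0.075851; -0.026062, +0.457460, +0.888848]
β = atan2(√(R₁₃²+R₂₃²), R₃₃) = 0.475971; α = atan2(R₂₃, R₁₃) mod 2π = 6.116880; γ = atan2(R₃₂, −R₃₁) mod 2π = 1.513887
d^2_{-1,1}(β=0.4760) via the finite sum:
c=cos(0.475971/2)=0.971815, s=sin(0.475971/2)=0.235746; N=√[1·6·6·1]=6.000000
The bounds max(0,m−m')=2 and min(l+m,l−m')=3 give 2 terms
  k=2: (−1)^0·6.0000/(2)·0.9718^2·0.2357^2 = +0.157462
  k=3: (−1)^1·6.0000/(6)·0.9718^0·0.2357^4 = -0.003089
d^2_{-1,1}(0.4760) = +0.157462 -0.003089 = +0.154373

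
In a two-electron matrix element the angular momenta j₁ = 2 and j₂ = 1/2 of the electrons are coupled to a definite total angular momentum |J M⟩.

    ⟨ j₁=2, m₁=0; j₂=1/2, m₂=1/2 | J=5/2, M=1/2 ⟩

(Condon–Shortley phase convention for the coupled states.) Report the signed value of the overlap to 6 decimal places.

+√(3/5) ≈ +0.774597

√[6·0!4!1!/6! · 2!2!1!0!3!2!] = √(48/5)
  +(−1)^0/∏(0,0,2,1,2,0)! = 1/4  (running 1/4)
⟨..|..⟩ = √(48/5)·(1/4) = +0.774597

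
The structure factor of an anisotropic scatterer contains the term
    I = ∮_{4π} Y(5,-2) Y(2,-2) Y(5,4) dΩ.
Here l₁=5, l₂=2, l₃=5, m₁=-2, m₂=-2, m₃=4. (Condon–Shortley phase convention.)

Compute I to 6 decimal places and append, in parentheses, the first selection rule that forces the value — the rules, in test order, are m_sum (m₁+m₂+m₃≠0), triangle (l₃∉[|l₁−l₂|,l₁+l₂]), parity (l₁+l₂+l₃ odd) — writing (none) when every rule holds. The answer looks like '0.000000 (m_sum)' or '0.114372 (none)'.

m-sum 0 ✓  L=12 even ✓  3≤5≤7 ✓
Π(2lᵢ+1) = 11×5×11 = 605
triangle coeff Δ(5,2,5) = 1/38610
Σ_t [0,2]: t=0:+1/2880 t=1:−1/576 t=2:+1/2880 = -1/960
(3j)²=10/429 [(5 2 5; 0 0 0)], sign=+1
Σ_t [0,0]: t=0:+1/20160 = 1/20160
(3j)²=12/715 [(5 2 5; -2 -2 4)], sign=-1
⇒ 4πI² = 40/169
I = (-1)√(40/169/(4π)) = -0.13724032
No selection rule forces the value: the integral is nonzero (none).

-0.137240 (none)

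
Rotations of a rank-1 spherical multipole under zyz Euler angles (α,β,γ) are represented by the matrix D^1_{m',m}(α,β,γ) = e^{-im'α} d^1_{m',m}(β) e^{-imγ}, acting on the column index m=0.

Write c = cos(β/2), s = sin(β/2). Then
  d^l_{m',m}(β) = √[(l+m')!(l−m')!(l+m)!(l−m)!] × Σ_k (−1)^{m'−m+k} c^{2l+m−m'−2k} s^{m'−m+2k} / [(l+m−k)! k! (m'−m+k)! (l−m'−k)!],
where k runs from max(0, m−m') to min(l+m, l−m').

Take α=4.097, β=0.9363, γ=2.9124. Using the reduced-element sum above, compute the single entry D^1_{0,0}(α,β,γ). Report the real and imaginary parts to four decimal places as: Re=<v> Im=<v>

Split into d^1_{0,0}(β=0.9363) × two z-phases.
Half-angle: c=0.892405, s=0.451236. N=√(1·1·1·1)=1.000000
k∈{0,1} keeps every argument non-negative
  k=0: (−1)^0·1.0000/(1)·0.8924^2·0.4512^0 = +0.796386
  k=1: (−1)^1·1.0000/(1)·0.8924^0·0.4512^2 = -0.203614
d^1_{0,0}(0.9363) = +0.796386 -0.203614 = +0.592772
D = (+1.000000+0.000000i)·(+0.592772)·(+1.000000+0.000000i) = +0.592772+0.000000i

Re=0.5928 Im=0.0000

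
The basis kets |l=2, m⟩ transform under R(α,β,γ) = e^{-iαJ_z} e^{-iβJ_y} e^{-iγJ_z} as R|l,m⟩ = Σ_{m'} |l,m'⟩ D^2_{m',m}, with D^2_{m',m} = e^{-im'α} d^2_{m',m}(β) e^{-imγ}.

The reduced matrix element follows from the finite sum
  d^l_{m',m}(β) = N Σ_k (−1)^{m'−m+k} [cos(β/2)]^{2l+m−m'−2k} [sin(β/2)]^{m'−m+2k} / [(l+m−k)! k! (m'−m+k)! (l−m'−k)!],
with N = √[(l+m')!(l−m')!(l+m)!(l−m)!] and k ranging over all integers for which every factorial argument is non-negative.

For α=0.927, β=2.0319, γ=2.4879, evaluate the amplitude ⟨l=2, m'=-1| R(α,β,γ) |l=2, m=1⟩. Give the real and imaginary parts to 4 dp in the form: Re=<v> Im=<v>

D^2_{-1,1}(0.9270,2.0319,2.4879) = e^{-i·-1·0.9270}·d^2_{-1,1}(2.0319)·e^{-i·1·2.4879}. Compute d first:
c=cos(2.031900/2)=0.526813, s=sin(2.031900/2)=0.849981; N=√[1·6·6·1]=6.000000
k∈{2,3} keeps every argument non-negative
  k=2: (−1)^0·6.0000/(2)·0.5268^2·0.8500^2 = +0.601523
  k=3: (−1)^1·6.0000/(6)·0.5268^0·0.8500^4 = -0.521961
d^2_{-1,1}(2.0319) = +0.601523 -0.521961 = +0.079563
Attach z-rotation phases: D = e^{-i(-1)(0.9270)}·(+0.079563)·e^{-i(1)(2.4879)} = +0.000787-0.079559i

Re=0.0008 Im=-0.0796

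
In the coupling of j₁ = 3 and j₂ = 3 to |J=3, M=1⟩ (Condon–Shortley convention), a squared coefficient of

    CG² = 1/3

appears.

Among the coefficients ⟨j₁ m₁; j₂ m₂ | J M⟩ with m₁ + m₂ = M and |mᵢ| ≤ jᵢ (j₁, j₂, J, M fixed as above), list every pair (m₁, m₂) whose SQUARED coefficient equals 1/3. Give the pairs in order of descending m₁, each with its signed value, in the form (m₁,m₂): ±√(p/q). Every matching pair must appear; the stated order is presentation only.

(3,-2): +√(1/3); (-2,3): −√(1/3)

Admissible pairs with m₁+m₂ = M = 1: (-2,3), (-1,2), (0,1), (1,0), (2,-1), (3,-2)
  (m₁,m₂)=(3,-2): CG² = 1/3, CG = +√(1/3)   ← matches the target
  (m₁,m₂)=(2,-1): CG² = 0/1, CG = 0
  (m₁,m₂)=(1,0): CG² = 1/6, CG = −√(1/6)
  (m₁,m₂)=(0,1): CG² = 1/6, CG = +√(1/6)
  (m₁,m₂)=(-1,2): CG² = 0/1, CG = 0
  (m₁,m₂)=(-2,3): CG² = 1/3, CG = −√(1/3)   ← matches the target
Pairs with CG² = 1/3: (3,-2): +√(1/3); (-2,3): −√(1/3)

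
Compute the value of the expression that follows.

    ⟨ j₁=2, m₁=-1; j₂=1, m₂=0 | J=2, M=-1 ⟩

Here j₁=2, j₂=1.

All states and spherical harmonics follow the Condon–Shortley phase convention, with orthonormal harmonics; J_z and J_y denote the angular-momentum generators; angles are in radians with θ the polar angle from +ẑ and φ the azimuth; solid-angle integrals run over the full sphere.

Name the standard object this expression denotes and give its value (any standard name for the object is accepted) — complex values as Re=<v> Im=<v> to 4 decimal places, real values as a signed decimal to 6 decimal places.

This is a Clebsch–Gordan (vector-coupling) coefficient.
triangle: 1!*3!*1!/6! = 6/720
(j±m)!: 1!*3!*1!*1!*1!*3! = 36
prefactor² = (2J+1)*Δ*N² = 3/2
  k=0: +1/(0!*1!*3!*1!*0!*0!) = 1/6
  k=1: −1/(1!*0!*2!*0!*1!*1!) = -1/2
Σ = -1/3  ⇒  CG² = 3/2*(-1/3)² = 1/6
CG = −√(1/6) = -0.408248

Clebsch–Gordan coefficient, −√(1/6) ≈ -0.408248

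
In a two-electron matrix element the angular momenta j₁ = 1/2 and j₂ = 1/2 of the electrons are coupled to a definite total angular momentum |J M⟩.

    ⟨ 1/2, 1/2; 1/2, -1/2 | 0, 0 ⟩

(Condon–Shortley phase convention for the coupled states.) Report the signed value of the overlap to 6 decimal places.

j₁+j₂−J=1  J+j₁−j₂=0  J−j₁+j₂=0  j₁+j₂+J+1=2
(j₁±m₁, j₂±m₂, J±M) = (1,0,0,1,0,0)
P² = 1/2
sum k=0..0:
  [0] +1/1 = 1
S = 1
C² = P²·S² = 1/2 ; C = +0.707107

+√(1/2) = +0.707107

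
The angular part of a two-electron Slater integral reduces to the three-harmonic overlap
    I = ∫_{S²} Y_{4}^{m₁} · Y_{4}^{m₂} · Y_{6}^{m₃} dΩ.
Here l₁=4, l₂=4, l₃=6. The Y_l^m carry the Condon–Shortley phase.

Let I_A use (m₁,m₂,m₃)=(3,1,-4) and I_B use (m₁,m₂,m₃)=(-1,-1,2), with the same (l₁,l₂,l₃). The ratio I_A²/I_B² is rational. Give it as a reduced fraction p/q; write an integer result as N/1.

l's match ⇒ only the (l;m) 3-j factors differ between A and B.
A: triangle coeff Δ(4,4,6) = 1/1261260; Σ_t [0,1]: t=0:+1/28800 t=1:−1/34560 = 1/172800; (3j)²=1/1430 [(4 4 6; 3 1 -4)], sign=+1
B: triangle coeff Δ(4,4,6) = 1/1261260; Σ_t [0,2]: t=0:+1/8640 t=1:−1/2304 t=2:+1/8640 = -7/34560; (3j)²=7/429 [(4 4 6; -1 -1 2)], sign=-1
I_A²/I_B² = (1/1430)/(7/429) = 3/70

3/70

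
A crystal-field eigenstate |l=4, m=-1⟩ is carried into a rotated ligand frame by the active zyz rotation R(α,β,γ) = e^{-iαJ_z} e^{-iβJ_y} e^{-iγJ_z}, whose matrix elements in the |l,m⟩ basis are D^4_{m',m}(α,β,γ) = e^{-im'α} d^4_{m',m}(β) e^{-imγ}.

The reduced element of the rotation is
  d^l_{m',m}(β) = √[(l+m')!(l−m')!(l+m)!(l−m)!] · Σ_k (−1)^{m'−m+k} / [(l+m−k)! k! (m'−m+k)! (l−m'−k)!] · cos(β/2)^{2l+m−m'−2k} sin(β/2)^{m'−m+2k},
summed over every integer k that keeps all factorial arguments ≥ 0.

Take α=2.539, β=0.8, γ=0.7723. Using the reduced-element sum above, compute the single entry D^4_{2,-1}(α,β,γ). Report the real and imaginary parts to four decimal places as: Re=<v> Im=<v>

Re=0.1624 Im=-0.3770

First d^4_{2,-1}(β=0.8000), then the phase factors e^{-i(2)α} and e^{-i(-1)γ}:
Half-angle: c=0.921061, s=0.389418. N=√(720·2·6·120)=1018.233765
Admissible k: 0..2 (factorial args all ≥0)
  k=0: (−1)^3·1018.2338/(72)·0.9211^5·0.3894^3 = -0.553613
  k=1: (−1)^4·1018.2338/(48)·0.9211^3·0.3894^5 = +0.148441
  k=2: (−1)^5·1018.2338/(240)·0.9211^1·0.3894^7 = -0.005307
d^4_{2,-1}(0.8000) = -0.553613 +0.148441 -0.005307 = -0.410479
Attach z-rotation phases: D = e^{-i(2)(2.5390)}·(-0.410479)·e^{-i(-1)(0.7723)} = +0.162373-0.376998i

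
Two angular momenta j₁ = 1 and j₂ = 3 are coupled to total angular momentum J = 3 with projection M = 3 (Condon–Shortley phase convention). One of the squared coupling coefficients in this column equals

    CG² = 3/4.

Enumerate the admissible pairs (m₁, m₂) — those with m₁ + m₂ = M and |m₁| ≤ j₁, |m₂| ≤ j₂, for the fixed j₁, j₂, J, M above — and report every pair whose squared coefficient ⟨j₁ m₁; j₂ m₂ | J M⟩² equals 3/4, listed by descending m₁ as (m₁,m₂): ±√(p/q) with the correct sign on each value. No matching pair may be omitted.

Admissible pairs with m₁+m₂ = M = 3: (0,3), (1,2)
  (m₁,m₂)=(1,2): CG² = 1/4, CG = +√(1/4)
  (m₁,m₂)=(0,3): CG² = 3/4, CG = −√(3/4)   ← matches the target
Pairs with CG² = 3/4: (0,3): −√(3/4)

(0,3): −√(3/4)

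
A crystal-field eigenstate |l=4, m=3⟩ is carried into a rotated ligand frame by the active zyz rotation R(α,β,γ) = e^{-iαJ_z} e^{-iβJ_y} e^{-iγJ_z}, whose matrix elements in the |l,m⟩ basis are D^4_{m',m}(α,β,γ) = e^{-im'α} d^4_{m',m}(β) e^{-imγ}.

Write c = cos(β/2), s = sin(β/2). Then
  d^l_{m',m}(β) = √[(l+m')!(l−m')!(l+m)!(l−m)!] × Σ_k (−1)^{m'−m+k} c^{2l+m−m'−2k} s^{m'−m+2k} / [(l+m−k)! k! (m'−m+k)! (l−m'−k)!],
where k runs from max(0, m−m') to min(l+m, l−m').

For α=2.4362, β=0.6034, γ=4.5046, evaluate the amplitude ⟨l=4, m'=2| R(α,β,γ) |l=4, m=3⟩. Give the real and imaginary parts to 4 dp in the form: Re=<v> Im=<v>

Split into d^4_{2,3}(β=0.6034) × two z-phases.
Half-angle: c=0.954833, s=0.297144. N=√(720·2·5040·1)=2693.993318
The bounds max(0,m−m')=1 and min(l+m,l−m')=2 give 2 terms
  k=1: (−1)^0·2693.9933/(720)·0.9548^7·0.2971^1 = +0.804492
  k=2: (−1)^1·2693.9933/(240)·0.9548^5·0.2971^3 = -0.233734
d^4_{2,3}(0.6034) = +0.804492 -0.233734 = +0.570758
Attach z-rotation phases: D = e^{-i(2)(2.4362)}·(+0.570758)·e^{-i(3)(4.5046)} = +0.510576+0.255102i

Re=0.5106 Im=0.2551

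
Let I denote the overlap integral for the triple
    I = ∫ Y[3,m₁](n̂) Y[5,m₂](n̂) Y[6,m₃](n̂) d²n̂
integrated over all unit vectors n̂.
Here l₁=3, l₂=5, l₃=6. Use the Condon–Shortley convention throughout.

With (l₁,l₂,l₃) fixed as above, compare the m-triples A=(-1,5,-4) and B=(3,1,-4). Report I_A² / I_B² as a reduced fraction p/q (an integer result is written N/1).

9/14

Same 3,5,6: normalisation and zero-m 3j drop out of the ratio.
A: Δ: 2! 4! 8! / 15! → 1/675675; sum: t=2:+1/322560 = 1/322560; 3j²(3 5 6; -1 5 -4) = Δ·Π!·Σ² = 18/1001  (sign +1)
B: Δ: 2! 4! 8! / 15! → 1/675675; sum: t=0:+1/69120 = 1/69120; 3j²(3 5 6; 3 1 -4) = Δ·Π!·Σ² = 4/143  (sign +1)
I_A²/I_B² = (18/1001)/(4/143) = 9/14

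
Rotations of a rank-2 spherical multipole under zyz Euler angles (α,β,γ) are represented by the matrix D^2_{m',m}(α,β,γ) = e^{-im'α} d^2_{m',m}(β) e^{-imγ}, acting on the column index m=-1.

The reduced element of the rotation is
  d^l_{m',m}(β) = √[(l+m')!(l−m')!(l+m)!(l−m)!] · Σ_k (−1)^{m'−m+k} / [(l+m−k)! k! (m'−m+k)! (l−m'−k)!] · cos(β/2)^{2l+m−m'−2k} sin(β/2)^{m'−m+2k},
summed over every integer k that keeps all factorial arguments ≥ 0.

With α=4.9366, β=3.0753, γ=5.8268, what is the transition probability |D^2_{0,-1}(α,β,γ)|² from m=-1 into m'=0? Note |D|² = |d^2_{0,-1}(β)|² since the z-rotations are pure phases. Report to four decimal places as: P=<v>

P=0.0066

Split into d^2_{0,-1}(β=3.0753) × two z-phases.
c=cos(3.075300/2)=0.033140, s=sin(3.075300/2)=0.999451; N=√[2·2·1·6]=4.898979
k: max(0,(-1)−(0))=0 … min(2+(-1),2−(0))=1
  k=0: (−1)^1·4.8990/(2)·0.0331^3·0.9995^1 = -0.000089
  k=1: (−1)^2·4.8990/(2)·0.0331^1·0.9995^3 = +0.081043
d^2_{0,-1}(3.0753) = -0.000089 +0.081043 = +0.080954
|D^2_{0,-1}|² = |d^2_{0,-1}(β)|² = (+0.080954)² = 0.006554 (the z-rotation phases have unit modulus)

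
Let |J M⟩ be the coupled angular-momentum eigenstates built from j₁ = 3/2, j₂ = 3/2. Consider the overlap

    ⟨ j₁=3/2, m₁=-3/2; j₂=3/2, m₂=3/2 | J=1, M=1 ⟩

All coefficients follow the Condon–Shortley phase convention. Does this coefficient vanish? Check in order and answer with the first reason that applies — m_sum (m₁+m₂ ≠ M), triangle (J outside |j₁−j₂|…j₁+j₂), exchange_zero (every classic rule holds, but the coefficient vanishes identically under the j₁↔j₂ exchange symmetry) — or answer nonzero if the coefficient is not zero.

m_sum

m-sum: m₁+m₂ = -3/2+3/2 = 0, M = 1  ✗ ⇒ coefficient is 0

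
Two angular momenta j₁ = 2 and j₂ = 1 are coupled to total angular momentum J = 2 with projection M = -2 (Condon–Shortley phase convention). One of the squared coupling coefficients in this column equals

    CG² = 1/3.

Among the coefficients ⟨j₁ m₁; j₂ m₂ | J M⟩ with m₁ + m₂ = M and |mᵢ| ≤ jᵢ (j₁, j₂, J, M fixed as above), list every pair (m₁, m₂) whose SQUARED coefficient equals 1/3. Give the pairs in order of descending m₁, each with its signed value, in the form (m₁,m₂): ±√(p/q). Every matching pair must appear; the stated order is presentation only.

(-1,-1): +√(1/3)

Admissible pairs with m₁+m₂ = M = -2: (-2,0), (-1,-1)
  (m₁,m₂)=(-1,-1): CG² = 1/3, CG = +√(1/3)   ← matches the target
  (m₁,m₂)=(-2,0): CG² = 2/3, CG = −√(2/3)
Pairs with CG² = 1/3: (-1,-1): +√(1/3)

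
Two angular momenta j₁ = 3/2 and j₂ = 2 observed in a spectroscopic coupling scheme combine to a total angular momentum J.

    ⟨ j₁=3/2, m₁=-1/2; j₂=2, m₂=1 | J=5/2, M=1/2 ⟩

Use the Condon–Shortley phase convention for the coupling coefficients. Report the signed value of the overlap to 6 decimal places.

triangle: 1!·2!·3!/7! = 12/5040
(j±m)!: 1!·2!·3!·1!·3!·2! = 144
prefactor² = (2J+1)·Δ·N² = 72/35
  k=0: +1/(0!·1!·2!·3!·0!·0!) = 1/12
  k=1: −1/(1!·0!·1!·2!·1!·1!) = -1/2
Σ = -5/12  ⇒  CG² = 72/35·(-5/12)² = 5/14
CG = −√(5/14) = -0.597614

-0.597614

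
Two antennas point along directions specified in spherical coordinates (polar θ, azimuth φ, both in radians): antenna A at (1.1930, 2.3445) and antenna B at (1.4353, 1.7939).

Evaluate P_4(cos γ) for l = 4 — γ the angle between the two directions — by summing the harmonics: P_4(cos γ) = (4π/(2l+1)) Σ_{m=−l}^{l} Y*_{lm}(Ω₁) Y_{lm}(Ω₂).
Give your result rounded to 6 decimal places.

Addition theorem: P_4(cos γ) = (4π/9) Σ_m Y*_{lm}(Ω₁) Y_{lm}(Ω₂), m = −4…4:
  m=-4: (-0.329936, 0.015445) × (0.267662, -0.332092) = (-0.083182, 0.113703)  (running Σ = (-0.083182, 0.113703))
  m=-3: (0.271198, 0.252806) × (0.102046, 0.128987) = (-0.004934, 0.060779)  (running Σ = (-0.088116, 0.174482))
  m=-2: (0.000321, 0.013732) × (0.258422, -0.123625) = (0.001781, 0.003509)  (running Σ = (-0.086336, 0.177991))
  m=-1: (0.232078, -0.237571) × (0.040240, 0.177364) = (0.051476, 0.031602)  (running Σ = (-0.034860, 0.209593))
  m=0: (-0.045913, -0.000000) × (0.260681, 0.000000) = (-0.011969, -0.000000)  (running Σ = (-0.046829, 0.209593))
  m=1: (-0.232078, -0.237571) × (-0.040240, 0.177364) = (0.051476, -0.031602)  (running Σ = (0.004647, 0.177991))
  m=2: (0.000321, -0.013732) × (0.258422, 0.123625) = (0.001781, -0.003509)  (running Σ = (0.006427, 0.174482))
  m=3: (-0.271198, 0.252806) × (-0.102046, 0.128987) = (-0.004934, -0.060779)  (running Σ = (0.001493, 0.113703))
  m=4: (-0.329936, -0.015445) × (0.267662, 0.332092) = (-0.083182, -0.113703)  (running Σ = (-0.081689, -0.000000))
Total Σ_m = (-0.081689, -0.000000). Multiply by 1.396263: (-0.114059, -0.000000). P_4(cos γ) = -0.114059

-0.114059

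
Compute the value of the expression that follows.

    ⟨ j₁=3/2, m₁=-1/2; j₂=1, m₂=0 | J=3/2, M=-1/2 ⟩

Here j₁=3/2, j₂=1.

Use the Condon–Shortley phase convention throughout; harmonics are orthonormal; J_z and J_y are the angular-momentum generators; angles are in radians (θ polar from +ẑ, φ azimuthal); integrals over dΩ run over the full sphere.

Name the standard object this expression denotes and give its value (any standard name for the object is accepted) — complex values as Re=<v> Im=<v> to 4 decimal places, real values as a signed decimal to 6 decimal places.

This is a Clebsch–Gordan (vector-coupling) coefficient.
√[4·1!2!1!/5! · 1!2!1!1!1!2!] = √(4/15)
  +(−1)^0/∏(0,1,2,1,0,0)! = 1/2  (running 1/2)
  +(−1)^1/∏(1,0,1,0,1,1)! = -1  (running -1/2)
⟨..|..⟩ = √(4/15)·(-1/2) = -0.258199

Clebsch–Gordan coefficient, −√(1/15) ≈ -0.258199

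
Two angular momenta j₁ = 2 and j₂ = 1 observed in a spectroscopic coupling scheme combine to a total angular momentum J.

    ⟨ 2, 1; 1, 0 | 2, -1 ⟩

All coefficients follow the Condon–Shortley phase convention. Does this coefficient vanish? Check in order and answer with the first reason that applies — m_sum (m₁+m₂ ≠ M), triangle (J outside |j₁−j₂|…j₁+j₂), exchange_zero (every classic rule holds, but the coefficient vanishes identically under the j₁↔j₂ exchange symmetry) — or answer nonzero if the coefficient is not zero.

m_sum

m-sum: m₁+m₂ = 1+0 = 1, M = -1  ✗ ⇒ coefficient is 0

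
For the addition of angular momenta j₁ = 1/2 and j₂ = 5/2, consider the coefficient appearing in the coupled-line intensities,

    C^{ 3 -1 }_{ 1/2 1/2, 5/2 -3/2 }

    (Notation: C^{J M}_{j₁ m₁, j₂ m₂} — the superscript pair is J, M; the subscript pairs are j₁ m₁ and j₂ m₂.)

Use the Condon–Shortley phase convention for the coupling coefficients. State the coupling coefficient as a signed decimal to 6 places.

√[7·0!1!5!/7! · 1!0!1!4!2!4!] = √(192)
  +(−1)^0/∏(0,0,0,1,1,4)! = 1/24  (running 1/24)
⟨..|..⟩ = √(192)·(1/24) = +0.577350

+√(1/3) = +0.577350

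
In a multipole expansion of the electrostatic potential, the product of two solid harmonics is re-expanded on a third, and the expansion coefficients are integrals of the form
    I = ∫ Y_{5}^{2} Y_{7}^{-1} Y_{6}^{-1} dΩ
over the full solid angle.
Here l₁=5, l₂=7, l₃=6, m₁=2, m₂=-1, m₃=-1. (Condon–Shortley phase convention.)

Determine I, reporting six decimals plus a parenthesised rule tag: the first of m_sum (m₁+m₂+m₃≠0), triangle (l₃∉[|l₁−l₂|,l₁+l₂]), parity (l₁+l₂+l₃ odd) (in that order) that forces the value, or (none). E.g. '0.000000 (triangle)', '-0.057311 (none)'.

0.115962 (none)

Checks pass: Σm=0; 18 even; l₃=6∈[2,12].
(2·5+1)(2·7+1)(2·6+1) = 2145
Δ: 6! 4! 8! / 19! → 1/174594420
sum: t=1:−1/4147200 t=2:+1/207360 t=3:−1/82944 t=4:+1/207360 t=5:−1/4147200 = -1/345600
3j²(5 7 6; 0 0 0) = Δ·Π!·Σ² = 420/46189  (sign -1)
sum: t=0:+1/6220800 t=1:−1/345600 t=2:+1/165888 t=3:−1/622080 = 7/4147200
3j²(5 7 6; 2 -1 -1) = Δ·Π!·Σ² = 2401/277134  (sign -1)
combine: 4πI² = 2145·420/46189·2401/277134 = 2521050/14919047
take √, sign +1: I = 0.11596188
No selection rule forces the value: the integral is nonzero (none).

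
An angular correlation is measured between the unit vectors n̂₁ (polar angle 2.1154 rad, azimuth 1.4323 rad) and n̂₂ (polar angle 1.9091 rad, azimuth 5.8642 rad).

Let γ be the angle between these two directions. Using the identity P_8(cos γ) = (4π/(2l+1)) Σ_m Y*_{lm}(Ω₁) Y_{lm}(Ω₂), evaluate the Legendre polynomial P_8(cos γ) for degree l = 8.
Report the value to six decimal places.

0.247794

Expand P_8 via completeness: Σ_{m} conj(Y_{8,m}) at Ω₁ times Y_{8,m} at Ω₂ —
  m=-8: (0.065925, -0.132121) × (-0.316055, -0.067461) = (-0.029749, 0.037310)  (running Σ = (-0.029749, 0.037310))
  m=-7: (0.294990, 0.202387) × (0.444941, -0.094229) = (0.150324, 0.062253)  (running Σ = (0.120575, 0.099564))
  m=-6: (-0.300690, 0.329431) × (-0.140018, 0.101593) = (0.008634, -0.076674)  (running Σ = (0.129209, 0.022889))
  m=-5: (-0.126344, -0.152310) × (-0.135968, 0.235215) = (0.053005, -0.009009)  (running Σ = (0.182214, 0.013881))
  m=-4: (-0.199537, 0.123434) × (0.030229, -0.286436) = (0.029324, 0.060886)  (running Σ = (0.211538, 0.074767))
  m=-3: (-0.133606, -0.302842) × (-0.045772, -0.141025) = (-0.036593, 0.032703)  (running Σ = (0.174945, 0.107470))
  m=-2: (-0.072755, 0.020684) × (0.209488, 0.232759) = (-0.020056, -0.012601)  (running Σ = (0.154890, 0.094869))
  m=-1: (-0.047396, -0.340024) × (0.083398, 0.037142) = (0.008676, -0.030118)  (running Σ = (0.163566, 0.064751))
  m=0: (-0.025567, -0.000000) × (-0.316340, 0.000000) = (0.008088, 0.000000)  (running Σ = (0.171654, 0.064751))
  m=1: (0.047396, -0.340024) × (-0.083398, 0.037142) = (0.008676, 0.030118)  (running Σ = (0.180330, 0.094869))
  m=2: (-0.072755, -0.020684) × (0.209488, -0.232759) = (-0.020056, 0.012601)  (running Σ = (0.160274, 0.107470))
  m=3: (0.133606, -0.302842) × (0.045772, -0.141025) = (-0.036593, -0.032703)  (running Σ = (0.123682, 0.074767))
  m=4: (-0.199537, -0.123434) × (0.030229, 0.286436) = (0.029324, -0.060886)  (running Σ = (0.153006, 0.013881))
  m=5: (0.126344, -0.152310) × (0.135968, 0.235215) = (0.053005, 0.009009)  (running Σ = (0.206010, 0.022889))
  m=6: (-0.300690, -0.329431) × (-0.140018, -0.101593) = (0.008634, 0.076674)  (running Σ = (0.214645, 0.099564))
  m=7: (-0.294990, 0.202387) × (-0.444941, -0.094229) = (0.150324, -0.062253)  (running Σ = (0.364969, 0.037310))
  m=8: (0.065925, 0.132121) × (-0.316055, 0.067461) = (-0.029749, -0.037310)  (running Σ = (0.335220, 0.000000))
Total Σ_m = (0.335220, 0.000000). Multiply by 0.739198: (0.247794, 0.000000). P_8(cos γ) = 0.247794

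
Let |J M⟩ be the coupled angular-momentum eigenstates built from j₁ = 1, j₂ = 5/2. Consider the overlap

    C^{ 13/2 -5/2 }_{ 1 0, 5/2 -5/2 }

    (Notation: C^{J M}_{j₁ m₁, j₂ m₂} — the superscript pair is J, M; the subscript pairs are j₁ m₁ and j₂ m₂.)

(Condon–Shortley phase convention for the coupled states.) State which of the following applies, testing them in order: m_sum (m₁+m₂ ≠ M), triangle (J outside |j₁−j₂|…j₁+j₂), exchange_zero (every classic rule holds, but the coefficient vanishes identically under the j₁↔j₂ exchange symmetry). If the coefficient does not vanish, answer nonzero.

m-sum: m₁+m₂ = 0+(-5/2) = -5/2, M = -5/2  ✓
triangle: need |j₁−j₂| ≤ J ≤ j₁+j₂, i.e. J ∈ [3/2, 7/2]; J = 13/2 is outside ✗ ⇒ coefficient is 0

triangle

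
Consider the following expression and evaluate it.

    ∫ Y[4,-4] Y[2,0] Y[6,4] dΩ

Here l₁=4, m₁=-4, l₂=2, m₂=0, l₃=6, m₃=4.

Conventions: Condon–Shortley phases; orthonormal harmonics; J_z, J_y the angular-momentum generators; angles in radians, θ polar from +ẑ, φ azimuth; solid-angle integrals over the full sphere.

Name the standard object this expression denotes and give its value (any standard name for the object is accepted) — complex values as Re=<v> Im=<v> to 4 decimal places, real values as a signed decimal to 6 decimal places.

This is a Gaunt coefficient — the integral of a triple product of spherical harmonics over the sphere.
Rules hold: Σm=0, L=12 even, 2≤6≤6.
N = 9·5·13 = 585
Δ = 0!·8!·4!/13! = 1/6435
Racah Σ t=0..0: t=0:+1/2304 = 1/2304
⇒ 3j(4 2 6; 0 0 0)² = 5/143, sgn +1
Racah Σ t=0..0: t=0:+1/161280 = 1/161280
⇒ 3j(4 2 6; -4 0 4)² = 1/143, sgn +1
4πI² = N·(3j₀)²·(3jₘ)² = 225/1573
I = +1·√(0.143039/4π) = 0.10668957

Gaunt coefficient, +0.106690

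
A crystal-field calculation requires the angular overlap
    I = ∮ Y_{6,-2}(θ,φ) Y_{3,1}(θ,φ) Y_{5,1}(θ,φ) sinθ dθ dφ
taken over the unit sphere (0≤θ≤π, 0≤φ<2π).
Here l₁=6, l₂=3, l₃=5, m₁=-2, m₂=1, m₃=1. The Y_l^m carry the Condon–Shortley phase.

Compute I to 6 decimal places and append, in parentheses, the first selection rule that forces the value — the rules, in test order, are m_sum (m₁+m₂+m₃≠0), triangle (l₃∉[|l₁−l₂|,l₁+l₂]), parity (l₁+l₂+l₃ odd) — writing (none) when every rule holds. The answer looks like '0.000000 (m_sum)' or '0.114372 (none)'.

0.134828 (none)

m-sum 0 ✓  L=14 even ✓  3≤5≤9 ✓
Π(2lᵢ+1) = 13×7×11 = 1001
triangle coeff Δ(6,3,5) = 1/675675
Σ_t [1,3]: t=1:−1/8640 t=2:+1/2304 t=3:−1/8640 = 7/34560
(3j)²=7/429 [(6 3 5; 0 0 0)], sign=-1
Σ_t [2,4]: t=2:+1/11520 t=3:−1/4320 t=4:+1/27648 = -1/9216
(3j)²=2/143 [(6 3 5; -2 1 1)], sign=-1
⇒ 4πI² = 98/429
I = (+1)√(98/429/(4π)) = 0.13482780
No selection rule forces the value: the integral is nonzero (none).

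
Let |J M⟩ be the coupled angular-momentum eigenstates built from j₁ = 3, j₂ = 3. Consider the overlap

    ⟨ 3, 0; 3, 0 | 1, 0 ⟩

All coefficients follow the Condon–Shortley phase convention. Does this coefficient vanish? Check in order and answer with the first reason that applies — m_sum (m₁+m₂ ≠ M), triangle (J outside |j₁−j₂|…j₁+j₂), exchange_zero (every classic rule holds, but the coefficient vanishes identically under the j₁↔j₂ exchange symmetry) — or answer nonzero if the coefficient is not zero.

m-sum: m₁+m₂ = 0+0 = 0, M = 0  ✓
triangle: |j₁−j₂| = 0 ≤ J = 1 ≤ j₁+j₂ = 6  ✓
exchange: j₁=j₂ and m₁=m₂, and (−1)^(j₁+j₂−J) = (−1)^5 = −1 forces ⟨j₁m₁;j₂m₂|JM⟩ = −⟨j₂m₂;j₁m₁|JM⟩ = −⟨j₁m₁;j₂m₂|JM⟩ ⇒ the coefficient vanishes identically
Racah sum check: Σ_k collapses to 0 ⇒ CG = 0

exchange_zero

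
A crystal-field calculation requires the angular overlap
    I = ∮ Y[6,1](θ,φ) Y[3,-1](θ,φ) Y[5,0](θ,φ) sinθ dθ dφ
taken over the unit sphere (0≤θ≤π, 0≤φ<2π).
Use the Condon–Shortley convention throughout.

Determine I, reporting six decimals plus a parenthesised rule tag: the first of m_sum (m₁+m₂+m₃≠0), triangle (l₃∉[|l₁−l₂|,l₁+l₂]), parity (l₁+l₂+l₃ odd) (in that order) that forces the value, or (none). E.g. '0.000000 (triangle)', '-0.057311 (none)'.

-0.077843 (none)

Rules hold: Σm=0, L=14 even, 3≤5≤9.
N = 13·7·11 = 1001
Δ = 4!·8!·2!/15! = 1/675675
Racah Σ t=1..3: t=1:−1/8640 t=2:+1/2304 t=3:−1/8640 = 7/34560
⇒ 3j(6 3 5; 0 0 0)² = 7/429, sgn -1
Racah Σ t=0..2: t=0:+1/34560 t=1:−1/3456 t=2:+1/5760 = -1/11520
⇒ 3j(6 3 5; 1 -1 0)² = 2/429, sgn +1
4πI² = N·(3j₀)²·(3jₘ)² = 98/1287
I = -1·√(0.0761461/4π) = -0.07784287
No selection rule forces the value: the integral is nonzero (none).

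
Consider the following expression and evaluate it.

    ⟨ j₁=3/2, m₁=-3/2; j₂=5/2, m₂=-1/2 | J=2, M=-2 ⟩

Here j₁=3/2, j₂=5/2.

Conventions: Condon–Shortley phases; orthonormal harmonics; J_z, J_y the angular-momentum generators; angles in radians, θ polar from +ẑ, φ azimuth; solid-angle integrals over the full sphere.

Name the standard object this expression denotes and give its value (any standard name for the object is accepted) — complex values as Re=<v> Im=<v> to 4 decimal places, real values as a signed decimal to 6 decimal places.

This is a Clebsch–Gordan (vector-coupling) coefficient.
j₁+j₂−J=2  J+j₁−j₂=1  J−j₁+j₂=3  j₁+j₂+J+1=7
(j₁±m₁, j₂±m₂, J±M) = (0,3,2,3,0,4)
P² = 144/7
sum k=2..2:
  [2] +1/12 = 1/12
S = 1/12
C² = P²·S² = 1/7 ; C = +0.377964

Clebsch–Gordan coefficient, +√(1/7) ≈ +0.377964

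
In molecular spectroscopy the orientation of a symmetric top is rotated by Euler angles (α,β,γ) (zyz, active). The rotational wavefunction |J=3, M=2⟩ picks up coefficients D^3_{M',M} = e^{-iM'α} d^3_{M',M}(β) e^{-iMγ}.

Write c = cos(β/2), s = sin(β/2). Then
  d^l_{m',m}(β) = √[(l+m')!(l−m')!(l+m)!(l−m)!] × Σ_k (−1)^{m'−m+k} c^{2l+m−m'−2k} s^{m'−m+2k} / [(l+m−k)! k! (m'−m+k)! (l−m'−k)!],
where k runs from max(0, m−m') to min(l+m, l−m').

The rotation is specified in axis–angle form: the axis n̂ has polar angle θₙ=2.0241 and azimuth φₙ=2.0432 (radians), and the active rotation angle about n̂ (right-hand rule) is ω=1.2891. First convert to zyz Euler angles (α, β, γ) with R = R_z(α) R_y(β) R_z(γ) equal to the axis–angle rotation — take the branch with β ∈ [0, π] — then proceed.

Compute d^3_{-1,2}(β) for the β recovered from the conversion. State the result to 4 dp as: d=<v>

d=0.4717

Axis–angle → zyz. n̂ = (sinθₙcosφₙ, sinθₙsinφₙ, cosθₙ) = (-0.409073, +0.800544, -0.437938), ω = 1.2891.
R = I cosω + sinω [n̂]ₓ + (1−cosω) n̂n̂ᵀ gives
  R = [+0.398808, +0.184231, +0.898338; -0.657122, +0.740703, +0.139819; -0.639643, -0.646079, +0.416460]
β = atan2(√(R₁₃²+R₂₃²), R₃₃) = 1.141248; α = atan2(R₂₃, R₁₃) mod 2π = 0.154403; γ = atan2(R₃₂, −R₃₁) mod 2π = 5.492781
d^3_{-1,2}(β=1.1412) via the finite sum:
Half-angle: c=0.841564, s=0.540157. N=√(2·24·120·1)=75.894664
Admissible k: 3..4 (factorial args all ≥0)
  k=3: (−1)^0·75.8947/(12)·0.8416^3·0.5402^3 = +0.594090
  k=4: (−1)^1·75.8947/(24)·0.8416^1·0.5402^5 = -0.122374
d^3_{-1,2}(1.1412) = +0.594090 -0.122374 = +0.471716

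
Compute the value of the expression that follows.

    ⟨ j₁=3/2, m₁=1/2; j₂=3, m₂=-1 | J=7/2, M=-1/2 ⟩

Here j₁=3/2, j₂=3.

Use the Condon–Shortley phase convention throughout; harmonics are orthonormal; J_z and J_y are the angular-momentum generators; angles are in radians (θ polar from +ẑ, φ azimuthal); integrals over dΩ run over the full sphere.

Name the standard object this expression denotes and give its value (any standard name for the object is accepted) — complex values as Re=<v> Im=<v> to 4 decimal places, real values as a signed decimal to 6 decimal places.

This is a Clebsch–Gordan (vector-coupling) coefficient.
√[8·1!2!5!/9! · 2!1!2!4!3!4!] = √(512/7)
  +(−1)^0/∏(0,1,1,2,1,3)! = 1/12  (running 1/12)
  +(−1)^1/∏(1,0,0,1,2,4)! = -1/48  (running 1/16)
⟨..|..⟩ = √(512/7)·(1/16) = +0.534522

Clebsch–Gordan coefficient, +√(2/7) ≈ +0.534522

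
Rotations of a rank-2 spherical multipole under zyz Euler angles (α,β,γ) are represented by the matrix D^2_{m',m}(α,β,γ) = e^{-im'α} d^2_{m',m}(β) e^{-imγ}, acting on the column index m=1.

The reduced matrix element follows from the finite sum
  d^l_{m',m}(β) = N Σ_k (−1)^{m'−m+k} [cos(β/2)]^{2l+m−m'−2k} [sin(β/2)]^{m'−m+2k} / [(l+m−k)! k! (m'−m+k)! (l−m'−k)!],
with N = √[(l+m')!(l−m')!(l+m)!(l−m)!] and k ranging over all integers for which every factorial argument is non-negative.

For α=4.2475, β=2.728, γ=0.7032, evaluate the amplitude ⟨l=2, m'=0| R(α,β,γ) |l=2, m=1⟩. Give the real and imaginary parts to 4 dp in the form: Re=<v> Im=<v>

D^2_{0,1}(4.2475,2.7280,0.7032) = e^{-i·0·4.2475}·d^2_{0,1}(2.7280)·e^{-i·1·0.7032}. Compute d first:
With c≡cos(β/2)=0.205326 and s≡sin(β/2)=0.978694, N=[2·2·6·1]^{1/2}=4.898979
The bounds max(0,m−m')=1 and min(l+m,l−m')=2 give 2 terms
  k=1: (−1)^0·4.8990/(2)·0.2053^3·0.9787^1 = +0.020752
  k=2: (−1)^1·4.8990/(2)·0.2053^1·0.9787^3 = -0.471475
d^2_{0,1}(2.7280) = +0.020752 -0.471475 = -0.450724
Attach z-rotation phases: D = e^{-i(0)(4.2475)}·(-0.450724)·e^{-i(1)(0.7032)} = -0.343802+0.291466i

Re=-0.3438 Im=0.2915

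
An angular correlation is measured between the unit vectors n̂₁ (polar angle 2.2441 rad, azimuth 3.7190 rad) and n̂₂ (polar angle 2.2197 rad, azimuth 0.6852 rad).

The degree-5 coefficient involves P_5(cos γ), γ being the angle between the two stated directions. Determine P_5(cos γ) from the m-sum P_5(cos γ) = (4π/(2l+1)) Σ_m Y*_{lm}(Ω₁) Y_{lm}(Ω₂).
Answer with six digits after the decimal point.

Addition theorem: P_5(cos γ) = (4π/11) Σ_m Y*_{lm}(Ω₁) Y_{lm}(Ω₂), m = −5…5:
  m=-5: (+0.131159-0.034128i) × (-0.143033+0.041813i) = -0.017333+0.010366i  (running Σ = -0.017333+0.010366i)
  m=-4: (+0.230210-0.252714i) × (+0.329100+0.139449i) = +0.111003-0.051066i  (running Σ = +0.093670-0.040700i)
  m=-3: (+0.066403-0.407774i) × (-0.186468-0.354009i) = -0.156737+0.052529i  (running Σ = -0.063068+0.011829i)
  m=-2: (-0.043462-0.098384i) × (-0.012370+0.060900i) = +0.006529-0.001430i  (running Σ = -0.056539+0.010400i)
  m=-1: (+0.266149+0.173388i) × (-0.259237+0.211874i) = -0.105732+0.011441i  (running Σ = -0.162270+0.021841i)
  m=0: (+0.196426-0.000000i) × (+0.152763+0.000000i) = +0.030007+0.000000i  (running Σ = -0.132264+0.021841i)
  m=1: (-0.266149+0.173388i) × (+0.259237+0.211874i) = -0.105732-0.011441i  (running Σ = -0.237996+0.010400i)
  m=2: (-0.043462+0.098384i) × (-0.012370-0.060900i) = +0.006529+0.001430i  (running Σ = -0.231467+0.011829i)
  m=3: (-0.066403-0.407774i) × (+0.186468-0.354009i) = -0.156737-0.052529i  (running Σ = -0.388204-0.040700i)
  m=4: (+0.230210+0.252714i) × (+0.329100-0.139449i) = +0.111003+0.051066i  (running Σ = -0.277201+0.010366i)
  m=5: (-0.131159-0.034128i) × (+0.143033+0.041813i) = -0.017333-0.010366i  (running Σ = -0.294534-0.000000i)
Total Σ_m = -0.294534-0.000000i. Multiply by 1.142397: -0.336475-0.000000i. P_5(cos γ) = -0.336475

-0.336475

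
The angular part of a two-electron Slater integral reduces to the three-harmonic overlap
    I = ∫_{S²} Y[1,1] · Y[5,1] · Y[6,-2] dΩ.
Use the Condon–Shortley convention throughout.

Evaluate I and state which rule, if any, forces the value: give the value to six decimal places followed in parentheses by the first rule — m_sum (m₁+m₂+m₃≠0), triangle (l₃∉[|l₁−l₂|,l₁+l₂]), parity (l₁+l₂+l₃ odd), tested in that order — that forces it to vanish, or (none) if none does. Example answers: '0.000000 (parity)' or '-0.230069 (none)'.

0.216205 (none)

Checks pass: Σm=0; 12 even; l₃=6∈[4,6].
(2·1+1)(2·5+1)(2·6+1) = 429
Δ: 0! 2! 10! / 13! → 1/858
sum: t=0:+1/14400 = 1/14400
3j²(1 5 6; 0 0 0) = Δ·Π!·Σ² = 6/143  (sign +1)
sum: t=0:+1/34560 = 1/34560
3j²(1 5 6; 1 1 -2) = Δ·Π!·Σ² = 14/429  (sign +1)
combine: 4πI² = 429·6/143·14/429 = 84/143
take √, sign +1: I = 0.21620548
No selection rule forces the value: the integral is nonzero (none).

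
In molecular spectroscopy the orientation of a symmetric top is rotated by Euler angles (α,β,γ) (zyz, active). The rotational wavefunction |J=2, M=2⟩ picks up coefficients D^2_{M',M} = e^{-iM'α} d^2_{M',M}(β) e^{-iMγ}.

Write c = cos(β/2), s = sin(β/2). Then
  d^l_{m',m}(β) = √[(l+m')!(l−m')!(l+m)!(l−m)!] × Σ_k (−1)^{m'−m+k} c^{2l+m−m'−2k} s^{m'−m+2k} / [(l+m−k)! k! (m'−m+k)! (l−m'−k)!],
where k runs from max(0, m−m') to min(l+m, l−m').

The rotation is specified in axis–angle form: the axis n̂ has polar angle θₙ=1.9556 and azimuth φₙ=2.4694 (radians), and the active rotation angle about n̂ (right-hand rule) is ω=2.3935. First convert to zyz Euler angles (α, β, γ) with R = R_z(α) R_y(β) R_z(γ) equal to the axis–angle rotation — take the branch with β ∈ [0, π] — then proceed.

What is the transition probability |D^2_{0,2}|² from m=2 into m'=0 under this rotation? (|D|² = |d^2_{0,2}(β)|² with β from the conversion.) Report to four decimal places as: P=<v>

Axis–angle → zyz. n̂ = (sinθₙcosφₙ, sinθₙsinφₙ, cosθₙ) = (-0.725239, +0.577166, -0.375377), ω = 2.3935.
R = I cosω + sinω [n̂]ₓ + (1−cosω) n̂n̂ᵀ gives
  R = [+0.178514, -0.470052, +0.864398; -0.980747, -0.155693, +0.117877; +0.079173, -0.868798, -0.488796]
β = atan2(√(R₁₃²+R₂₃²), R₃₃) = 2.081505; α = atan2(R₂₃, R₁₃) mod 2π = 0.135533; γ = atan2(R₃₂, −R₃₁) mod 2π = 4.621511
D^2_{0,2}(0.1355,2.0815,4.6215) = e^{-i·0·0.1355}·d^2_{0,2}(2.0815)·e^{-i·2·4.6215}. Compute d first:
Half-angle: c=0.505571, s=0.862785. N=√(2·2·24·1)=9.797959
k: max(0,(2)−(0))=2 … min(2+(2),2−(0))=2
  k=2: (−1)^0·9.7980/(4)·0.5056^2·0.8628^2 = +0.466064
d^2_{0,2}(2.0815) = +0.466064
|D^2_{0,2}|² = |d^2_{0,2}(β)|² = (+0.466064)² = 0.217215 (the z-rotation phases have unit modulus)

P=0.2172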